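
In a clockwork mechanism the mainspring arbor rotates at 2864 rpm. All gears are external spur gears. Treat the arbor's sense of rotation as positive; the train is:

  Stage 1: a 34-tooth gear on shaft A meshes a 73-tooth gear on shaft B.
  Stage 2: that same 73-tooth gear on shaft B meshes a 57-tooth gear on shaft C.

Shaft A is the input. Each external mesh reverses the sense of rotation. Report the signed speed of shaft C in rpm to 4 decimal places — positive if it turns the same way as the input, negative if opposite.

Stage 1 [34T→73T]: ω = 2864.0000×34/73 = 1333.9178 rpm, dir flips to −; running = −1333.9178
Stage 2 [73T→57T]: ω = 1333.9178×73/57 = 1708.3509 rpm, dir flips to +; running = +1708.3509

+1708.3509 rpm (same as input, |ω| = 1708.3509 rpm)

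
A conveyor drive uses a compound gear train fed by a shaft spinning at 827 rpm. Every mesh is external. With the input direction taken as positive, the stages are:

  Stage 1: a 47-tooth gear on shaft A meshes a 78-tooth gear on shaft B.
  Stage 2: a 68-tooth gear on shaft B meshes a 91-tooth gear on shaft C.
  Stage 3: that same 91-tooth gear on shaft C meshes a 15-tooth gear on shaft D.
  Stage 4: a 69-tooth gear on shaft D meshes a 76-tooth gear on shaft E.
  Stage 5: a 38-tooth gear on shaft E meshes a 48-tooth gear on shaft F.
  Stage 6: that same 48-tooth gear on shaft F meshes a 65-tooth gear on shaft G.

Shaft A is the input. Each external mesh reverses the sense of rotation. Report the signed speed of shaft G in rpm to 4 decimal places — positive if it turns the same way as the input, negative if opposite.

Stage 1 [47T→78T]: ω = 827.0000×47/78 = 498.3205 rpm, dir flips to −; running = −498.3205
Stage 2 [68T→91T]: ω = 498.3205×68/91 = 372.3714 rpm, dir flips to +; running = +372.3714
Stage 3 [91T→15T]: ω = 372.3714×91/15 = 2259.0530 rpm, dir flips to −; running = −2259.0530
Stage 4 [69T→76T]: ω = 2259.0530×69/76 = 2050.9823 rpm, dir flips to +; running = +2050.9823
Stage 5 [38T→48T]: ω = 2050.9823×38/48 = 1623.6943 rpm, dir flips to −; running = −1623.6943
Stage 6 [48T→65T]: ω = 1623.6943×48/65 = 1199.0358 rpm, dir flips to +; running = +1199.0358

+1199.0358 rpm (same as input, |ω| = 1199.0358 rpm)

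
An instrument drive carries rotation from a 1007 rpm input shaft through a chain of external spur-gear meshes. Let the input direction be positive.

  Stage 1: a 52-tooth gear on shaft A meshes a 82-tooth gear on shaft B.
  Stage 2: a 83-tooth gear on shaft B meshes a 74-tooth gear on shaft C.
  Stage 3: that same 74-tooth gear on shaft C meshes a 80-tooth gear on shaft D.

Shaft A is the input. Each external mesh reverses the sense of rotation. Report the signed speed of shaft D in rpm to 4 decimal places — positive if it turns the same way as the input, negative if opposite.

-662.5323 rpm (opposite to input, |ω| = 662.5323 rpm)

Stage 1 [52T→82T]: ω = 1007.0000×52/82 = 638.5854 rpm, dir flips to −; running = −638.5854
Stage 2 [83T→74T]: ω = 638.5854×83/74 = 716.2512 rpm, dir flips to +; running = +716.2512
Stage 3 [74T→80T]: ω = 716.2512×74/80 = 662.5323 rpm, dir flips to −; running = −662.5323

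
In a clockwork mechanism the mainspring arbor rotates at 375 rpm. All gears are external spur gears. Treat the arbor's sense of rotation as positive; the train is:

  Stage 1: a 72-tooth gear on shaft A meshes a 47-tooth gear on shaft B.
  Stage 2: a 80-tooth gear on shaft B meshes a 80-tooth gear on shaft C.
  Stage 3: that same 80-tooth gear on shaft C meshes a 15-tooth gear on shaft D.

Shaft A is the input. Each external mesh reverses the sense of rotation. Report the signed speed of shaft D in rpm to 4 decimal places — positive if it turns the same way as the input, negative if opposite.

Stage 1 [72T→47T]: ω = 375.0000×72/47 = 574.4681 rpm, dir flips to −; running = −574.4681
Stage 2 [80T→80T]: ω = 574.4681×80/80 = 574.4681 rpm, dir flips to +; running = +574.4681
Stage 3 [80T→15T]: ω = 574.4681×80/15 = 3063.8298 rpm, dir flips to −; running = −3063.8298

-3063.8298 rpm (opposite to input, |ω| = 3063.8298 rpm)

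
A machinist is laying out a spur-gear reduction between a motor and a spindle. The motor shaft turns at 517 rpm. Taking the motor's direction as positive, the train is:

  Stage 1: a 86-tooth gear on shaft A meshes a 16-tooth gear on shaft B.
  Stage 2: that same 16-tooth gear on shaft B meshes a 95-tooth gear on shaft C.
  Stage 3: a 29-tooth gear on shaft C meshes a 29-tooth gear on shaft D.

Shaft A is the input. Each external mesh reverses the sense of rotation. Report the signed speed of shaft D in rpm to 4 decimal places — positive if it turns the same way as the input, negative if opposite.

-468.0211 rpm (opposite to input, |ω| = 468.0211 rpm)

Stage 1 [86T→16T]: ω = 517.0000×86/16 = 2778.8750 rpm, dir flips to −; running = −2778.8750
Stage 2 [16T→95T]: ω = 2778.8750×16/95 = 468.0211 rpm, dir flips to +; running = +468.0211
Stage 3 [29T→29T]: ω = 468.0211×29/29 = 468.0211 rpm, dir flips to −; running = −468.0211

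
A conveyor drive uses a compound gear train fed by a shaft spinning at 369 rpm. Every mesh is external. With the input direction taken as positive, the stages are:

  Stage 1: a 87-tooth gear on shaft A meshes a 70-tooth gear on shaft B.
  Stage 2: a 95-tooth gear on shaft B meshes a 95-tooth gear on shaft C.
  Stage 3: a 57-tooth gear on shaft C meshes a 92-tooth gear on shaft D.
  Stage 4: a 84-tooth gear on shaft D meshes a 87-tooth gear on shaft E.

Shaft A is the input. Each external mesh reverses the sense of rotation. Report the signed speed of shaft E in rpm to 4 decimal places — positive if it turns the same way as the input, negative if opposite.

Stage 1 [87T→70T]: ω = 369.0000×87/70 = 458.6143 rpm, dir flips to −; running = −458.6143
Stage 2 [95T→95T]: ω = 458.6143×95/95 = 458.6143 rpm, dir flips to +; running = +458.6143
Stage 3 [57T→92T]: ω = 458.6143×57/92 = 284.1415 rpm, dir flips to −; running = −284.1415
Stage 4 [84T→87T]: ω = 284.1415×84/87 = 274.3435 rpm, dir flips to +; running = +274.3435

+274.3435 rpm (same as input, |ω| = 274.3435 rpm)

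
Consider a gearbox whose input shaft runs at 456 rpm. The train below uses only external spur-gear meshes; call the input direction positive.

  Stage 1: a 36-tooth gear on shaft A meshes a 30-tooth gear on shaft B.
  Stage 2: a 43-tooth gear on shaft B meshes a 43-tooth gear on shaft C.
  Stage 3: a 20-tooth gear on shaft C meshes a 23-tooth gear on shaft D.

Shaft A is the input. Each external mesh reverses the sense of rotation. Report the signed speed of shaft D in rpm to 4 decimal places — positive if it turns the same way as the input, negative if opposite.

-475.8261 rpm (opposite to input, |ω| = 475.8261 rpm)

Stage 1 [36T→30T]: ω = 456.0000×36/30 = 547.2000 rpm, dir flips to −; running = −547.2000
Stage 2 [43T→43T]: ω = 547.2000×43/43 = 547.2000 rpm, dir flips to +; running = +547.2000
Stage 3 [20T→23T]: ω = 547.2000×20/23 = 475.8261 rpm, dir flips to −; running = −475.8261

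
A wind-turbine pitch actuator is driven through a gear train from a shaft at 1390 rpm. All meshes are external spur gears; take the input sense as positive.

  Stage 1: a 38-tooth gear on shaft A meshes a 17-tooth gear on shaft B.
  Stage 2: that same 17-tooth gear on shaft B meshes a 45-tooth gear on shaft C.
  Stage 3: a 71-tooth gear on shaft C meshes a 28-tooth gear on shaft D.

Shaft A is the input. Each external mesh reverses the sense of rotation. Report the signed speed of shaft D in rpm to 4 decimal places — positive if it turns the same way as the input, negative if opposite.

Stage 1 [38T→17T]: ω = 1390.0000×38/17 = 3107.0588 rpm, dir flips to −; running = −3107.0588
Stage 2 [17T→45T]: ω = 3107.0588×17/45 = 1173.7778 rpm, dir flips to +; running = +1173.7778
Stage 3 [71T→28T]: ω = 1173.7778×71/28 = 2976.3651 rpm, dir flips to −; running = −2976.3651

-2976.3651 rpm (opposite to input, |ω| = 2976.3651 rpm)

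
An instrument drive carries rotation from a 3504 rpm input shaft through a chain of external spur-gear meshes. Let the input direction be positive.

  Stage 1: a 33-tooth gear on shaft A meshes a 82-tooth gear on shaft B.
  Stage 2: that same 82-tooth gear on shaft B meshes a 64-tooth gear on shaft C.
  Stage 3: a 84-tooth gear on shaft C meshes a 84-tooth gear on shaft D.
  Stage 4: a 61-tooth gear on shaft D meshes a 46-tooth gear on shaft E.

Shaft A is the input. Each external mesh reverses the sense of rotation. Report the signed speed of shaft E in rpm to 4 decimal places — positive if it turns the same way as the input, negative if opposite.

Stage 1 [33T→82T]: ω = 3504.0000×33/82 = 1410.1463 rpm, dir flips to −; running = −1410.1463
Stage 2 [82T→64T]: ω = 1410.1463×82/64 = 1806.7500 rpm, dir flips to +; running = +1806.7500
Stage 3 [84T→84T]: ω = 1806.7500×84/84 = 1806.7500 rpm, dir flips to −; running = −1806.7500
Stage 4 [61T→46T]: ω = 1806.7500×61/46 = 2395.9076 rpm, dir flips to +; running = +2395.9076

+2395.9076 rpm (same as input, |ω| = 2395.9076 rpm)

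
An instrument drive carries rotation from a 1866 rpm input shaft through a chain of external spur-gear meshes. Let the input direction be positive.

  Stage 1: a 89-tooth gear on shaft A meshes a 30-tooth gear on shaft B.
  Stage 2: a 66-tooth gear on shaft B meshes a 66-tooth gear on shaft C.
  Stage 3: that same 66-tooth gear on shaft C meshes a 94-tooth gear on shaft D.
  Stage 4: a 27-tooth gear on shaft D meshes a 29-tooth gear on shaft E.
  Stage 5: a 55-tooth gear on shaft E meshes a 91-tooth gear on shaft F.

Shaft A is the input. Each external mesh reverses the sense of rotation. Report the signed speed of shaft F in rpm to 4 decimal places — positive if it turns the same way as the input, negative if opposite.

Stage 1 [89T→30T]: ω = 1866.0000×89/30 = 5535.8000 rpm, dir flips to −; running = −5535.8000
Stage 2 [66T→66T]: ω = 5535.8000×66/66 = 5535.8000 rpm, dir flips to +; running = +5535.8000
Stage 3 [66T→94T]: ω = 5535.8000×66/94 = 3886.8383 rpm, dir flips to −; running = −3886.8383
Stage 4 [27T→29T]: ω = 3886.8383×27/29 = 3618.7805 rpm, dir flips to +; running = +3618.7805
Stage 5 [55T→91T]: ω = 3618.7805×55/91 = 2187.1750 rpm, dir flips to −; running = −2187.1750

-2187.1750 rpm (opposite to input, |ω| = 2187.1750 rpm)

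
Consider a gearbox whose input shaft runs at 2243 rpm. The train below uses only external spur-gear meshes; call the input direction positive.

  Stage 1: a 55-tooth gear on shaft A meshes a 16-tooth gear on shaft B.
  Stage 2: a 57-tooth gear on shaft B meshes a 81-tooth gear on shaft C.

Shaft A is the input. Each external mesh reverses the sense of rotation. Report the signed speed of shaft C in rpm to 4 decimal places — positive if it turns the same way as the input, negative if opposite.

Stage 1 [55T→16T]: ω = 2243.0000×55/16 = 7710.3125 rpm, dir flips to −; running = −7710.3125
Stage 2 [57T→81T]: ω = 7710.3125×57/81 = 5425.7755 rpm, dir flips to +; running = +5425.7755

+5425.7755 rpm (same as input, |ω| = 5425.7755 rpm)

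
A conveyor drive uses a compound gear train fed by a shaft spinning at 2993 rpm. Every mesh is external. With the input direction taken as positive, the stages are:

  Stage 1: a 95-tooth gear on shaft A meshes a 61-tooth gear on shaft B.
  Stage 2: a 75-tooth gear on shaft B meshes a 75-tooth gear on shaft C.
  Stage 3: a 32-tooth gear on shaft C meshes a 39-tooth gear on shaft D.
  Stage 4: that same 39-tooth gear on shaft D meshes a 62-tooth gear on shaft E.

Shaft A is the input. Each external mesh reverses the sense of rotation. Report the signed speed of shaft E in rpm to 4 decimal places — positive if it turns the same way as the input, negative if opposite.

Stage 1 [95T→61T]: ω = 2993.0000×95/61 = 4661.2295 rpm, dir flips to −; running = −4661.2295
Stage 2 [75T→75T]: ω = 4661.2295×75/75 = 4661.2295 rpm, dir flips to +; running = +4661.2295
Stage 3 [32T→39T]: ω = 4661.2295×32/39 = 3824.5986 rpm, dir flips to −; running = −3824.5986
Stage 4 [39T→62T]: ω = 3824.5986×39/62 = 2405.7959 rpm, dir flips to +; running = +2405.7959

+2405.7959 rpm (same as input, |ω| = 2405.7959 rpm)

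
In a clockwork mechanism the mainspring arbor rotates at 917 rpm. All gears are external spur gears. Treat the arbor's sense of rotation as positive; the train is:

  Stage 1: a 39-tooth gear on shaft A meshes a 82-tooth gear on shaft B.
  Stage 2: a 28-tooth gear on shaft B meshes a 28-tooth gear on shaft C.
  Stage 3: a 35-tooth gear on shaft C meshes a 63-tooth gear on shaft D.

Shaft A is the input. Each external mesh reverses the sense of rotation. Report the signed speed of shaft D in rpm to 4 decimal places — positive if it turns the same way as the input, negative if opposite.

-242.2967 rpm (opposite to input, |ω| = 242.2967 rpm)

Stage 1 [39T→82T]: ω = 917.0000×39/82 = 436.1341 rpm, dir flips to −; running = −436.1341
Stage 2 [28T→28T]: ω = 436.1341×28/28 = 436.1341 rpm, dir flips to +; running = +436.1341
Stage 3 [35T→63T]: ω = 436.1341×35/63 = 242.2967 rpm, dir flips to −; running = −242.2967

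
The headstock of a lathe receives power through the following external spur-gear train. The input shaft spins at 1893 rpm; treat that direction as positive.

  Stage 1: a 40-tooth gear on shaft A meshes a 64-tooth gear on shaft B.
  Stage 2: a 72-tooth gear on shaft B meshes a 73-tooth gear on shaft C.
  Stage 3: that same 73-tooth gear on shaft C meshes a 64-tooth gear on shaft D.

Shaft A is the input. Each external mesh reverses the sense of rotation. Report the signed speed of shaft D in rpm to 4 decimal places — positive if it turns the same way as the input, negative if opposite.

Stage 1 [40T→64T]: ω = 1893.0000×40/64 = 1183.1250 rpm, dir flips to −; running = −1183.1250
Stage 2 [72T→73T]: ω = 1183.1250×72/73 = 1166.9178 rpm, dir flips to +; running = +1166.9178
Stage 3 [73T→64T]: ω = 1166.9178×73/64 = 1331.0156 rpm, dir flips to −; running = −1331.0156

-1331.0156 rpm (opposite to input, |ω| = 1331.0156 rpm)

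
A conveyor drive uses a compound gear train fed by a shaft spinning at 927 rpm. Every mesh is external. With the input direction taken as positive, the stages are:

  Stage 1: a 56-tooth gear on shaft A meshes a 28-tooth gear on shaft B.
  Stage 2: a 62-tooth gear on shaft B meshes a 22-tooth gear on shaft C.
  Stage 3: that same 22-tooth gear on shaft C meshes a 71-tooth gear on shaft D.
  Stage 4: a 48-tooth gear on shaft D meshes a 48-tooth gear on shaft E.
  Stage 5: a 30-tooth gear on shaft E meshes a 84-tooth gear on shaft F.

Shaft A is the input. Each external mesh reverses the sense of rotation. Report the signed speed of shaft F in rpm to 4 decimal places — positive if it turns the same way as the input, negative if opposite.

-578.2093 rpm (opposite to input, |ω| = 578.2093 rpm)

Stage 1 [56T→28T]: ω = 927.0000×56/28 = 1854.0000 rpm, dir flips to −; running = −1854.0000
Stage 2 [62T→22T]: ω = 1854.0000×62/22 = 5224.9091 rpm, dir flips to +; running = +5224.9091
Stage 3 [22T→71T]: ω = 5224.9091×22/71 = 1618.9859 rpm, dir flips to −; running = −1618.9859
Stage 4 [48T→48T]: ω = 1618.9859×48/48 = 1618.9859 rpm, dir flips to +; running = +1618.9859
Stage 5 [30T→84T]: ω = 1618.9859×30/84 = 578.2093 rpm, dir flips to −; running = −578.2093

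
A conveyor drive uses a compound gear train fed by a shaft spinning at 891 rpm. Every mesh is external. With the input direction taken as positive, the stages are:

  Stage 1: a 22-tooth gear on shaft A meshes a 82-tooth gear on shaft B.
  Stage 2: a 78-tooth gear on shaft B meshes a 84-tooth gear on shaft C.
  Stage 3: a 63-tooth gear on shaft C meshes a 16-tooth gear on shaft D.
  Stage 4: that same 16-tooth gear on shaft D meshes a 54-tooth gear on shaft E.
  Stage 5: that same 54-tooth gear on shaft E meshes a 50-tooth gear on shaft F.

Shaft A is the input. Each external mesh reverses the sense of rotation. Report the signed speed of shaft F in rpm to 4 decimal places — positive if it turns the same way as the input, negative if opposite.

-279.6871 rpm (opposite to input, |ω| = 279.6871 rpm)

Stage 1 [22T→82T]: ω = 891.0000×22/82 = 239.0488 rpm, dir flips to −; running = −239.0488
Stage 2 [78T→84T]: ω = 239.0488×78/84 = 221.9739 rpm, dir flips to +; running = +221.9739
Stage 3 [63T→16T]: ω = 221.9739×63/16 = 874.0221 rpm, dir flips to −; running = −874.0221
Stage 4 [16T→54T]: ω = 874.0221×16/54 = 258.9695 rpm, dir flips to +; running = +258.9695
Stage 5 [54T→50T]: ω = 258.9695×54/50 = 279.6871 rpm, dir flips to −; running = −279.6871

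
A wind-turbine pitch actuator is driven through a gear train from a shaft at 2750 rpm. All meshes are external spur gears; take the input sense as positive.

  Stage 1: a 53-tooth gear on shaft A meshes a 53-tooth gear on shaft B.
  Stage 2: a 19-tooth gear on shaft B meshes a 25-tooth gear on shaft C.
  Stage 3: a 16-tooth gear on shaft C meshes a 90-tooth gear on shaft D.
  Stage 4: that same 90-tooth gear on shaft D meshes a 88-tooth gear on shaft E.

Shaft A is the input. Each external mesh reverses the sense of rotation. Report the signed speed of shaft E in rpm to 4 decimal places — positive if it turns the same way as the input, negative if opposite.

+380.0000 rpm (same as input, |ω| = 380.0000 rpm)

Stage 1 [53T→53T]: ω = 2750.0000×53/53 = 2750.0000 rpm, dir flips to −; running = −2750.0000
Stage 2 [19T→25T]: ω = 2750.0000×19/25 = 2090.0000 rpm, dir flips to +; running = +2090.0000
Stage 3 [16T→90T]: ω = 2090.0000×16/90 = 371.5556 rpm, dir flips to −; running = −371.5556
Stage 4 [90T→88T]: ω = 371.5556×90/88 = 380.0000 rpm, dir flips to +; running = +380.0000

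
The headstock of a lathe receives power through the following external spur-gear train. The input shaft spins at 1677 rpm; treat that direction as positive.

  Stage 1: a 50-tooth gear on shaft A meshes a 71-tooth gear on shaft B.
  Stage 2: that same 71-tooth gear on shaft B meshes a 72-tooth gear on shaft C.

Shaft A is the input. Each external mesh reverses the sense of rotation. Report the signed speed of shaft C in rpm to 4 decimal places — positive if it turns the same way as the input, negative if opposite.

+1164.5833 rpm (same as input, |ω| = 1164.5833 rpm)

Stage 1 [50T→71T]: ω = 1677.0000×50/71 = 1180.9859 rpm, dir flips to −; running = −1180.9859
Stage 2 [71T→72T]: ω = 1180.9859×71/72 = 1164.5833 rpm, dir flips to +; running = +1164.5833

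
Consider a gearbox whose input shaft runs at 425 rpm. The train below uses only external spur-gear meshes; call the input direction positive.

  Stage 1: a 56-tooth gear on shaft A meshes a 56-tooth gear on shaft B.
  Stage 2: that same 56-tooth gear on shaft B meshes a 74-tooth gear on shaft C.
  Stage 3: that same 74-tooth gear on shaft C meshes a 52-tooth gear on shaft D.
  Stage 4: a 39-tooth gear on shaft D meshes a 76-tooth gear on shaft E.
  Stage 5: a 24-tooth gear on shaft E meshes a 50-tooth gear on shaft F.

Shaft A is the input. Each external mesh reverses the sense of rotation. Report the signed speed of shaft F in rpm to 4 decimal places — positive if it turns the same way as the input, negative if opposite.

Stage 1 [56T→56T]: ω = 425.0000×56/56 = 425.0000 rpm, dir flips to −; running = −425.0000
Stage 2 [56T→74T]: ω = 425.0000×56/74 = 321.6216 rpm, dir flips to +; running = +321.6216
Stage 3 [74T→52T]: ω = 321.6216×74/52 = 457.6923 rpm, dir flips to −; running = −457.6923
Stage 4 [39T→76T]: ω = 457.6923×39/76 = 234.8684 rpm, dir flips to +; running = +234.8684
Stage 5 [24T→50T]: ω = 234.8684×24/50 = 112.7368 rpm, dir flips to −; running = −112.7368

-112.7368 rpm (opposite to input, |ω| = 112.7368 rpm)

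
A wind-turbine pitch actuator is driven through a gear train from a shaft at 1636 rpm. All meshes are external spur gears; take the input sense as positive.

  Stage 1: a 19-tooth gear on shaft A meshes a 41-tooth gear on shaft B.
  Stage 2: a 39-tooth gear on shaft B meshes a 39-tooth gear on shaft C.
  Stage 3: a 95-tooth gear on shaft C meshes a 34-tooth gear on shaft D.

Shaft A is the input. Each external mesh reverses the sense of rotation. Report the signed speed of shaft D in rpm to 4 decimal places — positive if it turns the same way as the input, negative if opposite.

Stage 1 [19T→41T]: ω = 1636.0000×19/41 = 758.1463 rpm, dir flips to −; running = −758.1463
Stage 2 [39T→39T]: ω = 758.1463×39/39 = 758.1463 rpm, dir flips to +; running = +758.1463
Stage 3 [95T→34T]: ω = 758.1463×95/34 = 2118.3501 rpm, dir flips to −; running = −2118.3501

-2118.3501 rpm (opposite to input, |ω| = 2118.3501 rpm)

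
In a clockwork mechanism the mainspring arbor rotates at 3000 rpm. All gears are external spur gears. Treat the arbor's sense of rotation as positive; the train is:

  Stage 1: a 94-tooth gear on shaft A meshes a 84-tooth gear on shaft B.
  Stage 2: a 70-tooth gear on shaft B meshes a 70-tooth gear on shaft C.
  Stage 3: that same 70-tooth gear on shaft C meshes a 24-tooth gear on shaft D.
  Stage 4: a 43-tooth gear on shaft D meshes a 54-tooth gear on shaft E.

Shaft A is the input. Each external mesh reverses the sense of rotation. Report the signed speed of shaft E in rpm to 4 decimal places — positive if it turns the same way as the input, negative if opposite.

+7797.0679 rpm (same as input, |ω| = 7797.0679 rpm)

Stage 1 [94T→84T]: ω = 3000.0000×94/84 = 3357.1429 rpm, dir flips to −; running = −3357.1429
Stage 2 [70T→70T]: ω = 3357.1429×70/70 = 3357.1429 rpm, dir flips to +; running = +3357.1429
Stage 3 [70T→24T]: ω = 3357.1429×70/24 = 9791.6667 rpm, dir flips to −; running = −9791.6667
Stage 4 [43T→54T]: ω = 9791.6667×43/54 = 7797.0679 rpm, dir flips to +; running = +7797.0679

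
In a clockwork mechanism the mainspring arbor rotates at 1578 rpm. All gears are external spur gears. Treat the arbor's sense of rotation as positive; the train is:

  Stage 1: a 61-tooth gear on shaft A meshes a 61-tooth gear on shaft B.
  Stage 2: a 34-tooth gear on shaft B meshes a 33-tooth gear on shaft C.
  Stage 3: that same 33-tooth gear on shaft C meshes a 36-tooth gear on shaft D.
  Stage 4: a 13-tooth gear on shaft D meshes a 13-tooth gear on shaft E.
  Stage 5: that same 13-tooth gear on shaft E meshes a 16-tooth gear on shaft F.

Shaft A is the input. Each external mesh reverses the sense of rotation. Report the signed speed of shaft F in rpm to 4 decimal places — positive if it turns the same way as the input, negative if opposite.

Stage 1 [61T→61T]: ω = 1578.0000×61/61 = 1578.0000 rpm, dir flips to −; running = −1578.0000
Stage 2 [34T→33T]: ω = 1578.0000×34/33 = 1625.8182 rpm, dir flips to +; running = +1625.8182
Stage 3 [33T→36T]: ω = 1625.8182×33/36 = 1490.3333 rpm, dir flips to −; running = −1490.3333
Stage 4 [13T→13T]: ω = 1490.3333×13/13 = 1490.3333 rpm, dir flips to +; running = +1490.3333
Stage 5 [13T→16T]: ω = 1490.3333×13/16 = 1210.8958 rpm, dir flips to −; running = −1210.8958

-1210.8958 rpm (opposite to input, |ω| = 1210.8958 rpm)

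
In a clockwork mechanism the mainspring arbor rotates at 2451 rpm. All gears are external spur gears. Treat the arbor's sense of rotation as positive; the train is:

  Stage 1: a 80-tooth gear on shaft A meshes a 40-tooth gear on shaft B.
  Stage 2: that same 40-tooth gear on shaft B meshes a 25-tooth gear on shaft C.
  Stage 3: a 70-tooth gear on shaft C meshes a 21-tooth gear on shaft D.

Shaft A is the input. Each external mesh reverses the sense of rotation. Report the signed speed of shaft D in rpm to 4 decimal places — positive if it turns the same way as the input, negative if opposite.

-26144.0000 rpm (opposite to input, |ω| = 26144.0000 rpm)

Stage 1 [80T→40T]: ω = 2451.0000×80/40 = 4902.0000 rpm, dir flips to −; running = −4902.0000
Stage 2 [40T→25T]: ω = 4902.0000×40/25 = 7843.2000 rpm, dir flips to +; running = +7843.2000
Stage 3 [70T→21T]: ω = 7843.2000×70/21 = 26144.0000 rpm, dir flips to −; running = −26144.0000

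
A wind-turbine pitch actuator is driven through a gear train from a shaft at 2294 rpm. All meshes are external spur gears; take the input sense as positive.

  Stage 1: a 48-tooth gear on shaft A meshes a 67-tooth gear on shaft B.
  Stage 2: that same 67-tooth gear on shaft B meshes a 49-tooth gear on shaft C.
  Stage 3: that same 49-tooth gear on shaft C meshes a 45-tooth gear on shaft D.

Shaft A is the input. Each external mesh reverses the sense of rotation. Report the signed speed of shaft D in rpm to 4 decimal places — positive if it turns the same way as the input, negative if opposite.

Stage 1 [48T→67T]: ω = 2294.0000×48/67 = 1643.4627 rpm, dir flips to −; running = −1643.4627
Stage 2 [67T→49T]: ω = 1643.4627×67/49 = 2247.1837 rpm, dir flips to +; running = +2247.1837
Stage 3 [49T→45T]: ω = 2247.1837×49/45 = 2446.9333 rpm, dir flips to −; running = −2446.9333

-2446.9333 rpm (opposite to input, |ω| = 2446.9333 rpm)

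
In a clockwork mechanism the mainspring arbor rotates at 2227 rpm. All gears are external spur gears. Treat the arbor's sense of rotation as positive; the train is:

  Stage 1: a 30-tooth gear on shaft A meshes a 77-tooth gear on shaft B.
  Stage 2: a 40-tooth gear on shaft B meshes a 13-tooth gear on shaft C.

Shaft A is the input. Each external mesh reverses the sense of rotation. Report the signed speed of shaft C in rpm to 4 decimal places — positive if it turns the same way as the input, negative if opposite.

+2669.7303 rpm (same as input, |ω| = 2669.7303 rpm)

Stage 1 [30T→77T]: ω = 2227.0000×30/77 = 867.6623 rpm, dir flips to −; running = −867.6623
Stage 2 [40T→13T]: ω = 867.6623×40/13 = 2669.7303 rpm, dir flips to +; running = +2669.7303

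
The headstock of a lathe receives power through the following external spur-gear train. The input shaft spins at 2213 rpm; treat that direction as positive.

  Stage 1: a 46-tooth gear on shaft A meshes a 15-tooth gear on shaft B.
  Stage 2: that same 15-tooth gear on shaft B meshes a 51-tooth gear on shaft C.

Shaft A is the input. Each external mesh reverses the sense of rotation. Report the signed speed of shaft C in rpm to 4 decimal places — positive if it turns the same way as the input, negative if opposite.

+1996.0392 rpm (same as input, |ω| = 1996.0392 rpm)

Stage 1 [46T→15T]: ω = 2213.0000×46/15 = 6786.5333 rpm, dir flips to −; running = −6786.5333
Stage 2 [15T→51T]: ω = 6786.5333×15/51 = 1996.0392 rpm, dir flips to +; running = +1996.0392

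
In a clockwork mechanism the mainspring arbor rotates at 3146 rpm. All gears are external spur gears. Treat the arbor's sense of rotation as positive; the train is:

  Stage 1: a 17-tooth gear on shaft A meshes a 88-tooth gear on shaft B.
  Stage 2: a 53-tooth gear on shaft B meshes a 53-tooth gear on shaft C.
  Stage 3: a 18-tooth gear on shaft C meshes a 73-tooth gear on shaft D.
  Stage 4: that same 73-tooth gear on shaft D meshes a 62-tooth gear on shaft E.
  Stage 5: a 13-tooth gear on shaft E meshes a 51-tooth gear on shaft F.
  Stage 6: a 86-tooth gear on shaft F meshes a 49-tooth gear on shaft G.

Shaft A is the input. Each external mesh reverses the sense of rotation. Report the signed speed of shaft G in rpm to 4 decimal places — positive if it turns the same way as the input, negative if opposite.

Stage 1 [17T→88T]: ω = 3146.0000×17/88 = 607.7500 rpm, dir flips to −; running = −607.7500
Stage 2 [53T→53T]: ω = 607.7500×53/53 = 607.7500 rpm, dir flips to +; running = +607.7500
Stage 3 [18T→73T]: ω = 607.7500×18/73 = 149.8562 rpm, dir flips to −; running = −149.8562
Stage 4 [73T→62T]: ω = 149.8562×73/62 = 176.4435 rpm, dir flips to +; running = +176.4435
Stage 5 [13T→51T]: ω = 176.4435×13/51 = 44.9758 rpm, dir flips to −; running = −44.9758
Stage 6 [86T→49T]: ω = 44.9758×86/49 = 78.9371 rpm, dir flips to +; running = +78.9371

+78.9371 rpm (same as input, |ω| = 78.9371 rpm)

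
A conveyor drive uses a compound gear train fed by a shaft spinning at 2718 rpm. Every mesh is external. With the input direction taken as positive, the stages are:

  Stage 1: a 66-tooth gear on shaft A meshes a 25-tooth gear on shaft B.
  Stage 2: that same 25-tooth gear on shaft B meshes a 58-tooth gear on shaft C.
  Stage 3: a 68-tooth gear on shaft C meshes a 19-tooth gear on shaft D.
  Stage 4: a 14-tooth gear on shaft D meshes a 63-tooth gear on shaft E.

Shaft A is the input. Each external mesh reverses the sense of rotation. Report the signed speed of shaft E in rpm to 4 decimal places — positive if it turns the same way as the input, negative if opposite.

+2459.8475 rpm (same as input, |ω| = 2459.8475 rpm)

Stage 1 [66T→25T]: ω = 2718.0000×66/25 = 7175.5200 rpm, dir flips to −; running = −7175.5200
Stage 2 [25T→58T]: ω = 7175.5200×25/58 = 3092.8966 rpm, dir flips to +; running = +3092.8966
Stage 3 [68T→19T]: ω = 3092.8966×68/19 = 11069.3140 rpm, dir flips to −; running = −11069.3140
Stage 4 [14T→63T]: ω = 11069.3140×14/63 = 2459.8475 rpm, dir flips to +; running = +2459.8475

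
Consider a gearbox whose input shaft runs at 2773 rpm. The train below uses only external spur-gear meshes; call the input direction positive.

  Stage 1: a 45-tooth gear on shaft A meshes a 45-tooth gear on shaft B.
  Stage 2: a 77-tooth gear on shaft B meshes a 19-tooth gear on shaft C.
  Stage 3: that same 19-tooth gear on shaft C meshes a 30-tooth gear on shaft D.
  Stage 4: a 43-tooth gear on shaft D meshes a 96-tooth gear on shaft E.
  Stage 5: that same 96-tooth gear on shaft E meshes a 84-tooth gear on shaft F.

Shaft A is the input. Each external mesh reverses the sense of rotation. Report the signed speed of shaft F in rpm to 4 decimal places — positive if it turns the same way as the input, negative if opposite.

-3643.4139 rpm (opposite to input, |ω| = 3643.4139 rpm)

Stage 1 [45T→45T]: ω = 2773.0000×45/45 = 2773.0000 rpm, dir flips to −; running = −2773.0000
Stage 2 [77T→19T]: ω = 2773.0000×77/19 = 11237.9474 rpm, dir flips to +; running = +11237.9474
Stage 3 [19T→30T]: ω = 11237.9474×19/30 = 7117.3667 rpm, dir flips to −; running = −7117.3667
Stage 4 [43T→96T]: ω = 7117.3667×43/96 = 3187.9872 rpm, dir flips to +; running = +3187.9872
Stage 5 [96T→84T]: ω = 3187.9872×96/84 = 3643.4139 rpm, dir flips to −; running = −3643.4139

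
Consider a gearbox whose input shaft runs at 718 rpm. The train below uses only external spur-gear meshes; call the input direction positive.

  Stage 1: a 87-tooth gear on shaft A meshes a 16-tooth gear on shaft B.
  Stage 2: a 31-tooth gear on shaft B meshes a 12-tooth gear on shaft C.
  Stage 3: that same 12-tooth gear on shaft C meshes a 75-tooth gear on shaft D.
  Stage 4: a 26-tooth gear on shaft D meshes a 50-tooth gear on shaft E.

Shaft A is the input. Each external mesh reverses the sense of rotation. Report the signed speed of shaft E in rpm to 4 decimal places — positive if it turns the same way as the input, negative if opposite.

Stage 1 [87T→16T]: ω = 718.0000×87/16 = 3904.1250 rpm, dir flips to −; running = −3904.1250
Stage 2 [31T→12T]: ω = 3904.1250×31/12 = 10085.6562 rpm, dir flips to +; running = +10085.6562
Stage 3 [12T→75T]: ω = 10085.6562×12/75 = 1613.7050 rpm, dir flips to −; running = −1613.7050
Stage 4 [26T→50T]: ω = 1613.7050×26/50 = 839.1266 rpm, dir flips to +; running = +839.1266

+839.1266 rpm (same as input, |ω| = 839.1266 rpm)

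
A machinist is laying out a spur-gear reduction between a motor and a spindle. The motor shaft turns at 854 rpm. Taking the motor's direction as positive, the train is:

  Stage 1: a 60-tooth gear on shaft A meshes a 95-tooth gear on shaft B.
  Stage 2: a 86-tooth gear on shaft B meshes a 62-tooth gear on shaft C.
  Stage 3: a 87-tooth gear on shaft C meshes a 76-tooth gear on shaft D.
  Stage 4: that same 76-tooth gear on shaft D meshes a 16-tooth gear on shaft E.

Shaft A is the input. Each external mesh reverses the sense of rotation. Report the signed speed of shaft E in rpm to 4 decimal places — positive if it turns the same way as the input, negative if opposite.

Stage 1 [60T→95T]: ω = 854.0000×60/95 = 539.3684 rpm, dir flips to −; running = −539.3684
Stage 2 [86T→62T]: ω = 539.3684×86/62 = 748.1562 rpm, dir flips to +; running = +748.1562
Stage 3 [87T→76T]: ω = 748.1562×87/76 = 856.4420 rpm, dir flips to −; running = −856.4420
Stage 4 [76T→16T]: ω = 856.4420×76/16 = 4068.0993 rpm, dir flips to +; running = +4068.0993

+4068.0993 rpm (same as input, |ω| = 4068.0993 rpm)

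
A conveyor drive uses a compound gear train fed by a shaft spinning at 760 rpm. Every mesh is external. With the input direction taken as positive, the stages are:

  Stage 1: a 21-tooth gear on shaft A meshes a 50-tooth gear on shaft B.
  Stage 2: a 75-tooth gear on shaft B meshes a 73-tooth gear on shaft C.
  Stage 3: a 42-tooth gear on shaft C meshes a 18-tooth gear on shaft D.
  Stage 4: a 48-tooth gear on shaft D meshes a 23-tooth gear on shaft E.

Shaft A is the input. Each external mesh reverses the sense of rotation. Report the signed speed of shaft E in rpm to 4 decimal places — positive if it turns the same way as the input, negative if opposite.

Stage 1 [21T→50T]: ω = 760.0000×21/50 = 319.2000 rpm, dir flips to −; running = −319.2000
Stage 2 [75T→73T]: ω = 319.2000×75/73 = 327.9452 rpm, dir flips to +; running = +327.9452
Stage 3 [42T→18T]: ω = 327.9452×42/18 = 765.2055 rpm, dir flips to −; running = −765.2055
Stage 4 [48T→23T]: ω = 765.2055×48/23 = 1596.9506 rpm, dir flips to +; running = +1596.9506

+1596.9506 rpm (same as input, |ω| = 1596.9506 rpm)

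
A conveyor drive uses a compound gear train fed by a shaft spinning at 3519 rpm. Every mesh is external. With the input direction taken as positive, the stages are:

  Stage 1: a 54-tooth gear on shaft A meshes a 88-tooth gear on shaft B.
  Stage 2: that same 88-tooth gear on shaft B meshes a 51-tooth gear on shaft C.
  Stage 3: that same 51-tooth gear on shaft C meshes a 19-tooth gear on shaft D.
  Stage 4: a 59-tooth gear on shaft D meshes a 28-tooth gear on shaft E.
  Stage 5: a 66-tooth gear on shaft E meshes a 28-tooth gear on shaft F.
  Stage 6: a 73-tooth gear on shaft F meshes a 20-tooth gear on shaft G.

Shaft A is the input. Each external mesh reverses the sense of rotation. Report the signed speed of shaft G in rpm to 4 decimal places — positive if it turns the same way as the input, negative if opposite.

Stage 1 [54T→88T]: ω = 3519.0000×54/88 = 2159.3864 rpm, dir flips to −; running = −2159.3864
Stage 2 [88T→51T]: ω = 2159.3864×88/51 = 3726.0000 rpm, dir flips to +; running = +3726.0000
Stage 3 [51T→19T]: ω = 3726.0000×51/19 = 10001.3684 rpm, dir flips to −; running = −10001.3684
Stage 4 [59T→28T]: ω = 10001.3684×59/28 = 21074.3120 rpm, dir flips to +; running = +21074.3120
Stage 5 [66T→28T]: ω = 21074.3120×66/28 = 49675.1641 rpm, dir flips to −; running = −49675.1641
Stage 6 [73T→20T]: ω = 49675.1641×73/20 = 181314.3489 rpm, dir flips to +; running = +181314.3489

+181314.3489 rpm (same as input, |ω| = 181314.3489 rpm)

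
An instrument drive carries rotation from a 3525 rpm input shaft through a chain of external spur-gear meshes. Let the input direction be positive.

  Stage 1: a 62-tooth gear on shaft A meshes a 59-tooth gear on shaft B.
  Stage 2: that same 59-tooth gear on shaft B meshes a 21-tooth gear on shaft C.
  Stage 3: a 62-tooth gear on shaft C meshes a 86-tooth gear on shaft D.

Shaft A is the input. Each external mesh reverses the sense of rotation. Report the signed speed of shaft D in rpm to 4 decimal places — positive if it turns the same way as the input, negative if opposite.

Stage 1 [62T→59T]: ω = 3525.0000×62/59 = 3704.2373 rpm, dir flips to −; running = −3704.2373
Stage 2 [59T→21T]: ω = 3704.2373×59/21 = 10407.1429 rpm, dir flips to +; running = +10407.1429
Stage 3 [62T→86T]: ω = 10407.1429×62/86 = 7502.8239 rpm, dir flips to −; running = −7502.8239

-7502.8239 rpm (opposite to input, |ω| = 7502.8239 rpm)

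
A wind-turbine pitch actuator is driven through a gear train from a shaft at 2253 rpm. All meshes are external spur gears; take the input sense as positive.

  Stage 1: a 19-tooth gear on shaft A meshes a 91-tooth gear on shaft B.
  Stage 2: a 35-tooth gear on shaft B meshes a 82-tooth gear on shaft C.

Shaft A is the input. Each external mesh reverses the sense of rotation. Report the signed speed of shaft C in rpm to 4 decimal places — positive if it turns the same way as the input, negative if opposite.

Stage 1 [19T→91T]: ω = 2253.0000×19/91 = 470.4066 rpm, dir flips to −; running = −470.4066
Stage 2 [35T→82T]: ω = 470.4066×35/82 = 200.7833 rpm, dir flips to +; running = +200.7833

+200.7833 rpm (same as input, |ω| = 200.7833 rpm)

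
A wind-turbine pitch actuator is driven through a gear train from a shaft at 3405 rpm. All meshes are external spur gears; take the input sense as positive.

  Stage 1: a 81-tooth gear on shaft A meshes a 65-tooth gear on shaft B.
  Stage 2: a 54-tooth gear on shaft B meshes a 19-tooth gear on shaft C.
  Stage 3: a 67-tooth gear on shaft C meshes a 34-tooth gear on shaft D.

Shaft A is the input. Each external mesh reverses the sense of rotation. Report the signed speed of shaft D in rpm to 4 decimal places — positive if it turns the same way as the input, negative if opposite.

Stage 1 [81T→65T]: ω = 3405.0000×81/65 = 4243.1538 rpm, dir flips to −; running = −4243.1538
Stage 2 [54T→19T]: ω = 4243.1538×54/19 = 12059.4899 rpm, dir flips to +; running = +12059.4899
Stage 3 [67T→34T]: ω = 12059.4899×67/34 = 23764.2889 rpm, dir flips to −; running = −23764.2889

-23764.2889 rpm (opposite to input, |ω| = 23764.2889 rpm)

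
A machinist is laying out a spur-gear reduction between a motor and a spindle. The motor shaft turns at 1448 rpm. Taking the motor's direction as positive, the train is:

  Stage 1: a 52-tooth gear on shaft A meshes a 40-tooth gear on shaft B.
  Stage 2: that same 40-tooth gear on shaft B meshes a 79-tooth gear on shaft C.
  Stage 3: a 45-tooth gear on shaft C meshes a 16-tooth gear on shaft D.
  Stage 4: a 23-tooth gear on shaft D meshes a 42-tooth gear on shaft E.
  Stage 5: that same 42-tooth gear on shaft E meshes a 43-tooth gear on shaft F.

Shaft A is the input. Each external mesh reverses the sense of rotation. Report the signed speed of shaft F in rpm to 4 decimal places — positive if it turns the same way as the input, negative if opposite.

Stage 1 [52T→40T]: ω = 1448.0000×52/40 = 1882.4000 rpm, dir flips to −; running = −1882.4000
Stage 2 [40T→79T]: ω = 1882.4000×40/79 = 953.1139 rpm, dir flips to +; running = +953.1139
Stage 3 [45T→16T]: ω = 953.1139×45/16 = 2680.6329 rpm, dir flips to −; running = −2680.6329
Stage 4 [23T→42T]: ω = 2680.6329×23/42 = 1467.9656 rpm, dir flips to +; running = +1467.9656
Stage 5 [42T→43T]: ω = 1467.9656×42/43 = 1433.8269 rpm, dir flips to −; running = −1433.8269

-1433.8269 rpm (opposite to input, |ω| = 1433.8269 rpm)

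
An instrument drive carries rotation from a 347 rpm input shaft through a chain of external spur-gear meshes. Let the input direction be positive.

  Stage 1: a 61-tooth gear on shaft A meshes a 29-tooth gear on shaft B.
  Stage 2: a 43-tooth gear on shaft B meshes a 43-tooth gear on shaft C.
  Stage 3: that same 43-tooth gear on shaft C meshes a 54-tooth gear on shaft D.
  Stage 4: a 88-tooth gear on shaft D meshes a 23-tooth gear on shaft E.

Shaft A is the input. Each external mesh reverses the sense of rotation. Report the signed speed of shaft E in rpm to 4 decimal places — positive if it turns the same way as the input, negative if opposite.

+2223.7750 rpm (same as input, |ω| = 2223.7750 rpm)

Stage 1 [61T→29T]: ω = 347.0000×61/29 = 729.8966 rpm, dir flips to −; running = −729.8966
Stage 2 [43T→43T]: ω = 729.8966×43/43 = 729.8966 rpm, dir flips to +; running = +729.8966
Stage 3 [43T→54T]: ω = 729.8966×43/54 = 581.2139 rpm, dir flips to −; running = −581.2139
Stage 4 [88T→23T]: ω = 581.2139×88/23 = 2223.7750 rpm, dir flips to +; running = +2223.7750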